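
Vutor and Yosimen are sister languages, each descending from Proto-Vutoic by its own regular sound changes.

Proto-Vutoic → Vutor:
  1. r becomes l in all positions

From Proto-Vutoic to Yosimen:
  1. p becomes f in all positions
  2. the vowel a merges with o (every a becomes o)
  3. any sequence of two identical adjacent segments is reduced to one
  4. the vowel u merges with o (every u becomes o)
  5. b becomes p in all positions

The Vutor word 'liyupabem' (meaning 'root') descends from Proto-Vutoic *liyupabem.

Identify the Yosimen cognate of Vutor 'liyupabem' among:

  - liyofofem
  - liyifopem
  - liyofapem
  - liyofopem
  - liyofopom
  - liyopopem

Yosimen: start from *liyupabem.
  rule 1 (unconditioned shift): liyupabem → liyufabem
  rule 2 (vowel merger): liyufabem → liyufobem
  rule 3: no change — liyufobem
  rule 4 (vowel merger): liyufobem → liyofobem
  rule 5 (unconditioned shift): liyofobem → liyofopem
  ⇒ Yosimen liyofopem
Only 'liyofopem' matches the regular Yosimen development of *liyupabem.

liyofopem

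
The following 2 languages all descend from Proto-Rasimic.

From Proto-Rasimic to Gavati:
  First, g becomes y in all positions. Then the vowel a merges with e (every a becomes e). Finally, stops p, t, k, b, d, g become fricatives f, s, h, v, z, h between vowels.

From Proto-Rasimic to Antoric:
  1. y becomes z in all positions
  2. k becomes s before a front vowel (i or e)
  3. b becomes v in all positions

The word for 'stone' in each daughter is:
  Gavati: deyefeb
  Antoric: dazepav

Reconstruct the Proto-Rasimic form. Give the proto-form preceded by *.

Position 5: Gavati has f, Antoric has p. Antoric preserves p here (none of its changes turn any other segment into p), so the proto-segment is *p.
Position 7: Gavati has b, Antoric has v. Gavati preserves b here (none of its changes turn any other segment into b), so the proto-segment is *b.
Position 3: Gavati has y, Antoric has z. Taking the neighbouring segments as reconstructed: Gavati y could go back to *g or *y; Antoric z could go back to *z or *y — the one source consistent with every daughter is *y.
This points to *dayepab. Verify forward in each daughter:
Gavati: *dayepab
  dayepab (rule 1 does not apply)
  dayepab → deyepeb   [vowel merger]
  deyepeb → deyefeb   [intervocalic lenition]
  giving Gavati deyefeb.
Antoric: *dayepab
  dayepab → dazepab   [unconditioned shift]
  dazepab (rule 2 does not apply)
  dazepab → dazepav   [unconditioned shift]
  giving Antoric dazepav.
No other proto-form is consistent with every reflex, so the reconstruction is *dayepab.

*dayepab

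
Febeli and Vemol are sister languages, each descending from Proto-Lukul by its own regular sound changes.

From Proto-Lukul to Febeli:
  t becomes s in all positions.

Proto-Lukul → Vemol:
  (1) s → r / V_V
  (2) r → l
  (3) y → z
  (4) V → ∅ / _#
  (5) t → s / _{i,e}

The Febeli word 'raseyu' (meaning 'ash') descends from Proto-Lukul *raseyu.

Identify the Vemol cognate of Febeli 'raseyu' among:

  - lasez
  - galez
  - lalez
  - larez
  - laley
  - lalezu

Vemol: *raseyu > rareyu > laleyu > lalezu > lalez  (by rhotacism, unconditioned shift, unconditioned shift, apocope)
Only 'lalez' matches the regular Vemol development of *raseyu.

lalez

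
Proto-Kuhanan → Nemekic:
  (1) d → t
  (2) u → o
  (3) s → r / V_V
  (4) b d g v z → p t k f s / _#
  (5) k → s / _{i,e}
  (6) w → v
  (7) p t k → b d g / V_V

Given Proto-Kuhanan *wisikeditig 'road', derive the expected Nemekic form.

Nemekic: start from *wisikeditig.
  rule 1 (unconditioned shift): wisikeditig → wisiketitig
  rule 2: no change — wisiketitig
  rule 3 (rhotacism): wisiketitig → wiriketitig
  rule 4 (final devoicing): wiriketitig → wiriketitik
  rule 5 (palatalisation): wiriketitik → wirisetitik
  rule 6 (unconditioned shift): wirisetitik → virisetitik
  rule 7 (intervocalic voicing): virisetitik → virisedidik
  ⇒ Nemekic virisedidik

virisedidik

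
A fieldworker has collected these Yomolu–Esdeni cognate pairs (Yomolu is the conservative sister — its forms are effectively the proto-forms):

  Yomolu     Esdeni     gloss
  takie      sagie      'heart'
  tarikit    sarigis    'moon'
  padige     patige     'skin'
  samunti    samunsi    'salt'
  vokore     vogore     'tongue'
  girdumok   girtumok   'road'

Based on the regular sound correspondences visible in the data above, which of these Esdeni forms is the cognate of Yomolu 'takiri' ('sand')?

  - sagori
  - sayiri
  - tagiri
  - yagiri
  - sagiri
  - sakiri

sagiri

takie ~ sagie, tarikit ~ sarigis — Yomolu t corresponds to Esdeni s word-initially before a back vowel.
takie ~ sagie, tarikit ~ sarigis — Yomolu k corresponds to Esdeni g between vowels (before a front vowel).
Applying these to Yomolu 'takiri':
  takiri → sakiri   (t→s word-initially before a back vowel)
  sakiri → sagiri   (k→g between vowels (before a front vowel))
So the Esdeni cognate is 'sagiri'.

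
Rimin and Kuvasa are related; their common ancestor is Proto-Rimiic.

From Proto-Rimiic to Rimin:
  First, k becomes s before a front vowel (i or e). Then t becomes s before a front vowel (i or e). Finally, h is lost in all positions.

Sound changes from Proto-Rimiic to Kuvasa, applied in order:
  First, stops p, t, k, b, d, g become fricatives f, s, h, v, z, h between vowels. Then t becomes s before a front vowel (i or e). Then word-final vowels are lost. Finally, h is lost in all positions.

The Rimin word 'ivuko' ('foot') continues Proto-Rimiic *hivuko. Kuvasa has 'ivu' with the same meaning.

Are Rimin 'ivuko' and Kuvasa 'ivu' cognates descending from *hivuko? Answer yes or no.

yes

Derive the expected Kuvasa reflex of *hivuko:
Kuvasa: *hivuko > hivuho > hivuh > ivu  (by intervocalic lenition, apocope, h-loss)
Kuvasa 'ivu' matches the regular reflex exactly, so the pair is cognate.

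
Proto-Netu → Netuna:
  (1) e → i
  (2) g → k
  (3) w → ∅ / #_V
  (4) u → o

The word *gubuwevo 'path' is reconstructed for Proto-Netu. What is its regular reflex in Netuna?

kobowivo

Netuna: start from *gubuwevo.
  rule 1 (vowel merger): gubuwevo → gubuwivo
  rule 2 (unconditioned shift): gubuwivo → kubuwivo
  rule 3: no change — kubuwivo
  rule 4 (vowel merger): kubuwivo → kobowivo
  ⇒ Netuna kobowivo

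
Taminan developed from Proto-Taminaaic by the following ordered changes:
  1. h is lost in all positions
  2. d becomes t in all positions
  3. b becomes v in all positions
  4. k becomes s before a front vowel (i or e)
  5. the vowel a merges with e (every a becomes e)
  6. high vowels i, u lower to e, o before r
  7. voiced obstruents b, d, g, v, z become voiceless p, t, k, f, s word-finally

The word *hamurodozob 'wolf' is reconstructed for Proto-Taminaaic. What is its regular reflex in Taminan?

Taminan: *hamurodozob > amurodozob > amurotozob > amurotozov > emurotozov > emorotozov > emorotozof  (by h-loss, unconditioned shift, unconditioned shift, vowel merger, pre-rhotic lowering, final devoicing)

emorotozof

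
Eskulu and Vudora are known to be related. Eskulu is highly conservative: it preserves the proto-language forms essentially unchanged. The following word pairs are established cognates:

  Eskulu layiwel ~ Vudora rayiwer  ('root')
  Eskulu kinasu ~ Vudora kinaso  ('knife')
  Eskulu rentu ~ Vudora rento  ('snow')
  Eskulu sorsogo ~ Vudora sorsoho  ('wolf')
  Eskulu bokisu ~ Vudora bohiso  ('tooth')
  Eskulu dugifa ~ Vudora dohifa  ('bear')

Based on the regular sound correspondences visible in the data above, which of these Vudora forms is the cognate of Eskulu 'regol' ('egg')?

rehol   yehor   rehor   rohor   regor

sorsogo ~ sorsoho — Eskulu g corresponds to Vudora h between vowels (before a back vowel).
layiwel ~ rayiwer — Eskulu l corresponds to Vudora r word-finally.
Applying these to Eskulu 'regol':
  regol → rehol   (g→h between vowels (before a back vowel))
  rehol → rehor   (l→r word-finally)
So the Vudora cognate is 'rehor'.

rehor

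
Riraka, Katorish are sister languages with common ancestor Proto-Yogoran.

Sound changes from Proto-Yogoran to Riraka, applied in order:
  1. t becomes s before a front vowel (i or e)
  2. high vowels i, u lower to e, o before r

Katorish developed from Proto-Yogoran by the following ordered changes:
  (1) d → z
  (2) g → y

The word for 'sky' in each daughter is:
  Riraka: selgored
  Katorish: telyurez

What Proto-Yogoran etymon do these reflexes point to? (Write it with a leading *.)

Position 5: Riraka has o, Katorish has u. Katorish preserves u here (none of its changes turn any other segment into u), so the proto-segment is *u.
Position 1: Riraka has s, Katorish has t. Katorish preserves t here (none of its changes turn any other segment into t), so the proto-segment is *t.
Continuing position by position gives *telgured; check it forward:
Riraka: *telgured
  telgured → selgured   [palatalisation]
  selgured → selgored   [pre-rhotic lowering]
  giving Riraka selgored.
Katorish: *telgured
  telgured → telgurez   [unconditioned shift]
  telgurez → telyurez   [unconditioned shift]
  giving Katorish telyurez.
*telgured is the unique common source.

*telgured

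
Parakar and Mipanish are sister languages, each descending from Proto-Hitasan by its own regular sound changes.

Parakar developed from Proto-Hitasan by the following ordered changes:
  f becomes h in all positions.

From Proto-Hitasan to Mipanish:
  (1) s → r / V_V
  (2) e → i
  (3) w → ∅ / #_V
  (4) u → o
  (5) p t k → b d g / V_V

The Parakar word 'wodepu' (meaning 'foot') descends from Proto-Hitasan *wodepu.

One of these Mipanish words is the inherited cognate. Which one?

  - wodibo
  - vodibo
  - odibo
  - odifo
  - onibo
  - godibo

Mipanish: *wodepu
  wodepu (rule 1 does not apply)
  wodepu → wodipu   [vowel merger]
  wodipu → odipu   [glide loss]
  odipu → odipo   [vowel merger]
  odipo → odibo   [intervocalic voicing]
  giving Mipanish odibo.
The other candidates each miss or misapply at least one Mipanish change.

odibo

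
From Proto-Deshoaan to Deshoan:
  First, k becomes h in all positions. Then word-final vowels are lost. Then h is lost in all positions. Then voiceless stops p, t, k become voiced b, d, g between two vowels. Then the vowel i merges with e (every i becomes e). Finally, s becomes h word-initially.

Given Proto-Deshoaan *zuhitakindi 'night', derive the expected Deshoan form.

Deshoan: *zuhitakindi
  zuhitakindi → zuhitahindi   [unconditioned shift]
  zuhitahindi → zuhitahind   [apocope]
  zuhitahind → zuitaind   [h-loss]
  zuitaind → zuidaind   [intervocalic voicing]
  zuidaind → zuedaend   [vowel merger]
  zuedaend (rule 6 does not apply)
  giving Deshoan zuedaend.

zuedaend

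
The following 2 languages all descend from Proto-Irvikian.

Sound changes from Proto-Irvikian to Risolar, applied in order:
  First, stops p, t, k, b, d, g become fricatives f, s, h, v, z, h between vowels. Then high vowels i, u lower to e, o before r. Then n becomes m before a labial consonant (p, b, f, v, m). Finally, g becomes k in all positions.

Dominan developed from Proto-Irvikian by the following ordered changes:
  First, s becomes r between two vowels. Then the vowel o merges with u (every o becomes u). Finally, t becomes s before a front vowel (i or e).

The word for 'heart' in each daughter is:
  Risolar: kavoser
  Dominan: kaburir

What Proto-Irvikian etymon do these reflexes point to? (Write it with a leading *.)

Position 6: Risolar has e, Dominan has i. Dominan preserves i here (none of its changes turn any other segment into i), so the proto-segment is *i.
Position 3: Risolar has v, Dominan has b. Dominan preserves b here (none of its changes turn any other segment into b), so the proto-segment is *b.
This points to *kabosir. Verify forward in each daughter:
Risolar: start from *kabosir.
  rule 1 (intervocalic lenition): kabosir → kavosir
  rule 2 (pre-rhotic lowering): kavosir → kavoser
  rule 3: no change — kavoser
  rule 4: no change — kavoser
  ⇒ Risolar kavoser
Dominan: *kabosir > kaborir > kaburir  (by rhotacism, vowel merger)
*kabosir is the unique common source.

*kabosir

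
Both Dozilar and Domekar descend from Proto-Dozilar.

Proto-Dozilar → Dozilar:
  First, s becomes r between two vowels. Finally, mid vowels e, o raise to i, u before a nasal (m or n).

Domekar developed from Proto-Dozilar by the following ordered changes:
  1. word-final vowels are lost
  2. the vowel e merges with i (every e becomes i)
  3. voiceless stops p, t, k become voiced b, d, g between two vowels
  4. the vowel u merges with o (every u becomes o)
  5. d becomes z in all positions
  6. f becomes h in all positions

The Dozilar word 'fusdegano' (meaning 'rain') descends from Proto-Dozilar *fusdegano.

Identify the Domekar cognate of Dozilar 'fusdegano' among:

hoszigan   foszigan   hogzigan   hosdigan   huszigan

Domekar: *fusdegano
  fusdegano → fusdegan   [apocope]
  fusdegan → fusdigan   [vowel merger]
  fusdigan (rule 3 does not apply)
  fusdigan → fosdigan   [vowel merger]
  fosdigan → foszigan   [unconditioned shift]
  foszigan → hoszigan   [unconditioned shift]
  giving Domekar hoszigan.
The other candidates each miss or misapply at least one Domekar change.

hoszigan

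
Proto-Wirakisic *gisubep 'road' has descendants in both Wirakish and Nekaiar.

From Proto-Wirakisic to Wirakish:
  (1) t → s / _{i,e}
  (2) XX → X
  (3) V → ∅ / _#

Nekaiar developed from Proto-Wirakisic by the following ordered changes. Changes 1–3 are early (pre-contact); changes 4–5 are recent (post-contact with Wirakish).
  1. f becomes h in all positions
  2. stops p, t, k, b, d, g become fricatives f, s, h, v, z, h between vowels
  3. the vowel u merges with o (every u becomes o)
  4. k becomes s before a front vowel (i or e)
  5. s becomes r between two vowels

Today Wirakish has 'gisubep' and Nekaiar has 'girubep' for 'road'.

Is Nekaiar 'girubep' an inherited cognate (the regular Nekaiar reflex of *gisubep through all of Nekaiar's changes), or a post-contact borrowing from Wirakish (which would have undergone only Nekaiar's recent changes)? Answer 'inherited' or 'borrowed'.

If inherited, *gisubep would pass through all of Nekaiar's changes:
Nekaiar: *gisubep
  gisubep (rule 1 does not apply)
  gisubep → gisuvep   [intervocalic lenition]
  gisuvep → gisovep   [vowel merger]
  gisovep (rule 4 does not apply)
  gisovep → girovep   [rhotacism]
  giving Nekaiar girovep.
If borrowed from Wirakish 'gisubep' after the early changes, it would undergo only the recent ones:
  rule 4 (palatalisation): no change (gisubep)
  rule 5 (rhotacism): gisubep → girubep
  ⇒ as a loan: girubep
Nekaiar 'girubep' matches the loan outcome 'girubep', not the inherited 'girovep' — it skipped the early Nekaiar changes, so it was borrowed from Wirakish.

borrowed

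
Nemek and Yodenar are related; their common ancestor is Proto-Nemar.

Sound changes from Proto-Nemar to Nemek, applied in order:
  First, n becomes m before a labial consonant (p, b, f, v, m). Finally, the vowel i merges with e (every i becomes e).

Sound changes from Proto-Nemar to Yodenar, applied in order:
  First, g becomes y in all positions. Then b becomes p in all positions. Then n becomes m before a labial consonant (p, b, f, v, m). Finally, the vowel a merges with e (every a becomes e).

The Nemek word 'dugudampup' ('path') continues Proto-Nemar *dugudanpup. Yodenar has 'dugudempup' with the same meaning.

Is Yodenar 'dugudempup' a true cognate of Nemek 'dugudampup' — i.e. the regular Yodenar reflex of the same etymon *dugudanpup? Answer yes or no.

Derive the expected Yodenar reflex of *dugudanpup:
Yodenar: start from *dugudanpup.
  rule 1 (unconditioned shift): dugudanpup → duyudanpup
  rule 2: no change — duyudanpup
  rule 3 (nasal place assimilation): duyudanpup → duyudampup
  rule 4 (vowel merger): duyudampup → duyudempup
  ⇒ Yodenar duyudempup
The regular Yodenar reflex would be 'duyudempup', but the attested form is 'dugudempup'. The correspondence is irregular, so they are not cognates (the Yodenar form has a different source).

no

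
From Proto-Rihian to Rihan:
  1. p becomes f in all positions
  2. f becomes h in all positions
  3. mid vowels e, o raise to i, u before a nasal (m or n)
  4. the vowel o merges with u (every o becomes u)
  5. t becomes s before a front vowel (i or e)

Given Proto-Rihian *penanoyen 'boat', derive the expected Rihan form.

hinanuyin

Rihan: *penanoyen
  penanoyen → fenanoyen   [unconditioned shift]
  fenanoyen → henanoyen   [unconditioned shift]
  henanoyen → hinanoyin   [pre-nasal raising]
  hinanoyin → hinanuyin   [vowel merger]
  hinanuyin (rule 5 does not apply)
  giving Rihan hinanuyin.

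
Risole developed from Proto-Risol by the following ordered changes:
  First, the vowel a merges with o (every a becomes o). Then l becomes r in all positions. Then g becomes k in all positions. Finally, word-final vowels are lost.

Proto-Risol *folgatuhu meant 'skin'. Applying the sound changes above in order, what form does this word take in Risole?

Risole: *folgatuhu
  folgatuhu → folgotuhu   [vowel merger]
  folgotuhu → forgotuhu   [unconditioned shift]
  forgotuhu → forkotuhu   [unconditioned shift]
  forkotuhu → forkotuh   [apocope]
  giving Risole forkotuh.

forkotuh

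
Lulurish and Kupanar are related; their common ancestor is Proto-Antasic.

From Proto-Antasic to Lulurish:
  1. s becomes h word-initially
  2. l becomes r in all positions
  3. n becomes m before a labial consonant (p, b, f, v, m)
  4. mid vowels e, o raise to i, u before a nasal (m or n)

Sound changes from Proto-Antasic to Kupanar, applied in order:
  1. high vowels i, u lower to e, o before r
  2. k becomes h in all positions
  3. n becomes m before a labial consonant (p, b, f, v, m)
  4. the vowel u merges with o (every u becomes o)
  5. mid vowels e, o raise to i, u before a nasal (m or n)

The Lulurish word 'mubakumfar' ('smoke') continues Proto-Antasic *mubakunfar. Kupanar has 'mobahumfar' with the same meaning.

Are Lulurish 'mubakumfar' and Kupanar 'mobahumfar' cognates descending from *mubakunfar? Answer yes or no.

yes

Derive the expected Kupanar reflex of *mubakunfar:
Kupanar: start from *mubakunfar.
  rule 1: no change — mubakunfar
  rule 2 (unconditioned shift): mubakunfar → mubahunfar
  rule 3 (nasal place assimilation): mubahunfar → mubahumfar
  rule 4 (vowel merger): mubahumfar → mobahomfar
  rule 5 (pre-nasal raising): mobahomfar → mobahumfar
  ⇒ Kupanar mobahumfar
Kupanar 'mobahumfar' matches the regular reflex exactly, so the pair is cognate.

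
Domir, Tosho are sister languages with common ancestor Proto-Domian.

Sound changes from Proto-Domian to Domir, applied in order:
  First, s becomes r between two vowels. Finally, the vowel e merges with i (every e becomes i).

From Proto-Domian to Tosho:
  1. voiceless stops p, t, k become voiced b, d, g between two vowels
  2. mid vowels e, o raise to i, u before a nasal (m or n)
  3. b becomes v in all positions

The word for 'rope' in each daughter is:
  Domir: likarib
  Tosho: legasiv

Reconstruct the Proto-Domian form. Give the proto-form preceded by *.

Position 7: Domir has b, Tosho has v. Domir preserves b here (none of its changes turn any other segment into b), so the proto-segment is *b.
Position 5: Domir has r, Tosho has s. Tosho preserves s here (none of its changes turn any other segment into s), so the proto-segment is *s.
This points to *lekasib. Verify forward in each daughter:
Domir: start from *lekasib.
  rule 1 (rhotacism): lekasib → lekarib
  rule 2 (vowel merger): lekarib → likarib
  ⇒ Domir likarib
Tosho: start from *lekasib.
  rule 1 (intervocalic voicing): lekasib → legasib
  rule 2: no change — legasib
  rule 3 (unconditioned shift): legasib → legasiv
  ⇒ Tosho legasiv
*lekasib is the unique common source.

*lekasib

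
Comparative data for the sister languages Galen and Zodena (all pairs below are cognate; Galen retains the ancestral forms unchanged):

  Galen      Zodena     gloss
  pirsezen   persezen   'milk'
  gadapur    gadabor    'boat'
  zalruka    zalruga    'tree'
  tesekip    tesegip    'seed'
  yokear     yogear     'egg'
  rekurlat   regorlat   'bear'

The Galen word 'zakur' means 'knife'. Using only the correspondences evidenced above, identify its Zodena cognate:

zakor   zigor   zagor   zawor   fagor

zagor

rekurlat ~ regorlat — Galen k corresponds to Zodena g between vowels (before a back vowel).
gadapur ~ gadabor, rekurlat ~ regorlat — Galen u corresponds to Zodena o after a consonant, before r.
Applying these to Galen 'zakur':
  zakur → zagur   (k→g between vowels (before a back vowel))
  zagur → zagor   (u→o after a consonant, before r)
So the Zodena cognate is 'zagor'.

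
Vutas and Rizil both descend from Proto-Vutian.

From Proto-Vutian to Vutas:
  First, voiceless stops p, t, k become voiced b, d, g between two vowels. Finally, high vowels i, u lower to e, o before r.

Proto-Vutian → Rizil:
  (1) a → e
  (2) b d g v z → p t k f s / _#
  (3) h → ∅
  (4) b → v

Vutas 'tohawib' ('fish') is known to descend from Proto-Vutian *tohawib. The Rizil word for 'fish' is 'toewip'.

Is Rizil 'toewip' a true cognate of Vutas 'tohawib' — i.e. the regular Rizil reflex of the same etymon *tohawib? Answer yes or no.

Derive the expected Rizil reflex of *tohawib:
Rizil: *tohawib > tohewib > tohewip > toewip  (by vowel merger, final devoicing, h-loss)
Rizil 'toewip' matches the regular reflex exactly, so the pair is cognate.

yes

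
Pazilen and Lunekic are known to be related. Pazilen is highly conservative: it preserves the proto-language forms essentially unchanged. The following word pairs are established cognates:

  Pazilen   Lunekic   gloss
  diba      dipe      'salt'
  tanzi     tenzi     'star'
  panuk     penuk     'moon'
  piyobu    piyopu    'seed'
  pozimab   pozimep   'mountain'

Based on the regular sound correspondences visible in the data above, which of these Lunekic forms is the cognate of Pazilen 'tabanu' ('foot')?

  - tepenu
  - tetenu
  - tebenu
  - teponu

pozimab ~ pozimep — Pazilen a corresponds to Lunekic e after a consonant, before a labial obstruent.
diba ~ dipe — Pazilen b corresponds to Lunekic p between vowels (before a back vowel).
tanzi ~ tenzi, panuk ~ penuk — Pazilen a corresponds to Lunekic e after a consonant, before a nasal.
Applying these to Pazilen 'tabanu':
  tabanu → tebanu   (a→e after a consonant, before a labial obstruent)
  tebanu → tepanu   (b→p between vowels (before a back vowel))
  tepanu → tepenu   (a→e after a consonant, before a nasal)
So the Lunekic cognate is 'tepenu'.

tepenu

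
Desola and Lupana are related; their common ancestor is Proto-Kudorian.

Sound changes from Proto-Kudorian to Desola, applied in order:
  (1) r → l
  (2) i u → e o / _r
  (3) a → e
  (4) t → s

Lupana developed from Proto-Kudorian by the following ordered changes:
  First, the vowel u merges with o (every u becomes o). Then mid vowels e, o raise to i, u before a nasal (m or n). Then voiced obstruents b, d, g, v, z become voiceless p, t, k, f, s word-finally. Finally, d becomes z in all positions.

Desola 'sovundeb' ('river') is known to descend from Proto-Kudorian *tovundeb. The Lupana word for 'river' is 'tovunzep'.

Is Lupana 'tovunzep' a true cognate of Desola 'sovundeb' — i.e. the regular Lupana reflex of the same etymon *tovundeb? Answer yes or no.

Derive the expected Lupana reflex of *tovundeb:
Lupana: start from *tovundeb.
  rule 1 (vowel merger): tovundeb → tovondeb
  rule 2 (pre-nasal raising): tovondeb → tovundeb
  rule 3 (final devoicing): tovundeb → tovundep
  rule 4 (unconditioned shift): tovundep → tovunzep
  ⇒ Lupana tovunzep
Lupana 'tovunzep' matches the regular reflex exactly, so the pair is cognate.

yes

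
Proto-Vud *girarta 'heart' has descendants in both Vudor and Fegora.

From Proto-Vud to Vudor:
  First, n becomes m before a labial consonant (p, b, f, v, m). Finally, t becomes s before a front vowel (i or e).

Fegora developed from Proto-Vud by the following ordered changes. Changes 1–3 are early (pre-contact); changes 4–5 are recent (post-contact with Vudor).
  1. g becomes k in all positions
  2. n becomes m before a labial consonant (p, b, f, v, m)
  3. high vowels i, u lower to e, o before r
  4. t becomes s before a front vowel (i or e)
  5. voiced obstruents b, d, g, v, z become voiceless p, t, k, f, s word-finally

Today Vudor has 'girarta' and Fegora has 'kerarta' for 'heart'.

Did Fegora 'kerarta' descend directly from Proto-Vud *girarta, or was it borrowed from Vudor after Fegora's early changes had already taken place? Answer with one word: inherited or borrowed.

If inherited, *girarta would pass through all of Fegora's changes:
Fegora: *girarta
  girarta → kirarta   [unconditioned shift]
  kirarta (rule 2 does not apply)
  kirarta → kerarta   [pre-rhotic lowering]
  kerarta (rule 4 does not apply)
  kerarta (rule 5 does not apply)
  giving Fegora kerarta.
If borrowed from Vudor 'girarta' after the early changes, it would undergo only the recent ones:
  rule 4 (palatalisation): no change (girarta)
  rule 5 (final devoicing): no change (girarta)
  ⇒ as a loan: girarta
Fegora 'kerarta' matches the inherited outcome exactly, so it is an inherited cognate, not a loan.

inherited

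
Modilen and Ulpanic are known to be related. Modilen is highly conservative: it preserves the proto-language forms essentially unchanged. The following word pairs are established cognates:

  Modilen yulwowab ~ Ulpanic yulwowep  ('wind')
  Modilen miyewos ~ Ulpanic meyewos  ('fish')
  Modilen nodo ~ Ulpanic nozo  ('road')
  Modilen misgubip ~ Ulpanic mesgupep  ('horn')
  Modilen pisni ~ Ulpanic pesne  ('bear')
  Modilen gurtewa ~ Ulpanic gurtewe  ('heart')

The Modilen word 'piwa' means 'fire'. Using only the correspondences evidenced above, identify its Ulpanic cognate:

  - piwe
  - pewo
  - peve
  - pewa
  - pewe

miyewos ~ meyewos, misgubip ~ mesgupep — Modilen i corresponds to Ulpanic e after a consonant, before a consonant other than r, m, n, p, b, f, v.
gurtewa ~ gurtewe — Modilen a corresponds to Ulpanic e word-finally.
Applying these to Modilen 'piwa':
  piwa → pewa   (i→e after a consonant, before a consonant other than r, m, n, p, b, f, v)
  pewa → pewe   (a→e word-finally)
So the Ulpanic cognate is 'pewe'.

pewe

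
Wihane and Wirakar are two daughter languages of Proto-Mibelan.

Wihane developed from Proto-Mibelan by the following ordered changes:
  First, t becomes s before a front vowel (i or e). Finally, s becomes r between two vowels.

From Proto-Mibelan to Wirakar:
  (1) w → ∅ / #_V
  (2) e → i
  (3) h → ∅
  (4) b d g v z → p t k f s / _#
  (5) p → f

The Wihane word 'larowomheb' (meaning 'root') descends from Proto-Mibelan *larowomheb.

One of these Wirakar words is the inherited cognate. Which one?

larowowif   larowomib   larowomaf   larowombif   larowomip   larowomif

larowomif

Wirakar: *larowomheb > larowomhib > larowomib > larowomip > larowomif  (by vowel merger, h-loss, final devoicing, unconditioned shift)
Among the options, 'larowomif' alone shows every Wirakar change applied in order.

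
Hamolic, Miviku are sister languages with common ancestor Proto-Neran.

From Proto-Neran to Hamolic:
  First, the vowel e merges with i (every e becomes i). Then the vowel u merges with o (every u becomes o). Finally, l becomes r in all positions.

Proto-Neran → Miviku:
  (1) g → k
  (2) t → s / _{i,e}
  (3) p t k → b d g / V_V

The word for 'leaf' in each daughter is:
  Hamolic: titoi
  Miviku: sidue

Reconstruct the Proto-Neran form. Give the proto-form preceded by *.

*titue

Position 5: Hamolic has i, Miviku has e. Miviku preserves e here (none of its changes turn any other segment into e), so the proto-segment is *e.
Position 3: Hamolic has t, Miviku has d. Hamolic preserves t here (none of its changes turn any other segment into t), so the proto-segment is *t.
Position 1: Hamolic has t, Miviku has s. Hamolic preserves t here (none of its changes turn any other segment into t), so the proto-segment is *t.
Verify the candidate proto-form against each daughter:
Hamolic: *titue
  titue → titui   [vowel merger]
  titui → titoi   [vowel merger]
  titoi (rule 3 does not apply)
  giving Hamolic titoi.
Miviku: start from *titue.
  rule 1: no change — titue
  rule 2 (palatalisation): titue → situe
  rule 3 (intervocalic voicing): situe → sidue
  ⇒ Miviku sidue
No other proto-form is consistent with every reflex, so the reconstruction is *titue.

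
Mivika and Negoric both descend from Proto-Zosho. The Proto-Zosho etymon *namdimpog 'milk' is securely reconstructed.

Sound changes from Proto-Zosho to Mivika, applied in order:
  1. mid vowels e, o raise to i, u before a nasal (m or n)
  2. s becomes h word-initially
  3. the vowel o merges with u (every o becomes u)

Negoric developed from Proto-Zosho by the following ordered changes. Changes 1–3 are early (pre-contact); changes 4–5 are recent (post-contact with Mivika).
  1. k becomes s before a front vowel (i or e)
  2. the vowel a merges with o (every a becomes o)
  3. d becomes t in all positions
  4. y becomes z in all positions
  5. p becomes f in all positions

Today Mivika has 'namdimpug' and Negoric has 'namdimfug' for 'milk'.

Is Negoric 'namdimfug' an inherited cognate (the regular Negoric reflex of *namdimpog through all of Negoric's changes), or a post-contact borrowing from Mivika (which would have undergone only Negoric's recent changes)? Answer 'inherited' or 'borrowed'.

If inherited, *namdimpog would pass through all of Negoric's changes:
Negoric: start from *namdimpog.
  rule 1: no change — namdimpog
  rule 2 (vowel merger): namdimpog → nomdimpog
  rule 3 (unconditioned shift): nomdimpog → nomtimpog
  rule 4: no change — nomtimpog
  rule 5 (unconditioned shift): nomtimpog → nomtimfog
  ⇒ Negoric nomtimfog
If borrowed from Mivika 'namdimpug' after the early changes, it would undergo only the recent ones:
  rule 4 (unconditioned shift): no change (namdimpug)
  rule 5 (unconditioned shift): namdimpug → namdimfug
  ⇒ as a loan: namdimfug
Negoric 'namdimfug' matches the loan outcome 'namdimfug', not the inherited 'nomtimfog' — it skipped the early Negoric changes, so it was borrowed from Mivika.

borrowed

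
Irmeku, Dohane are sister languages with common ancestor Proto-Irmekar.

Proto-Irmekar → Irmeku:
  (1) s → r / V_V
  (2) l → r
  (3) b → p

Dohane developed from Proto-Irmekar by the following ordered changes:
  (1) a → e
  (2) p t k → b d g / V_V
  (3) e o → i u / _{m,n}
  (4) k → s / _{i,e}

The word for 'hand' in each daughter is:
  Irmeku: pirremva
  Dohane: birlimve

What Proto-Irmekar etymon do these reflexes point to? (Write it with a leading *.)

*birlemva

Position 5: Irmeku has e, Dohane has i. Irmeku preserves e here (none of its changes turn any other segment into e), so the proto-segment is *e.
Position 4: Irmeku has r, Dohane has l. Dohane preserves l here (none of its changes turn any other segment into l), so the proto-segment is *l.
Verify the candidate proto-form against each daughter:
Irmeku: *birlemva > birremva > pirremva  (by unconditioned shift, unconditioned shift)
Dohane: *birlemva > birlemve > birlimve  (by vowel merger, pre-nasal raising)
*birlemva is the unique common source.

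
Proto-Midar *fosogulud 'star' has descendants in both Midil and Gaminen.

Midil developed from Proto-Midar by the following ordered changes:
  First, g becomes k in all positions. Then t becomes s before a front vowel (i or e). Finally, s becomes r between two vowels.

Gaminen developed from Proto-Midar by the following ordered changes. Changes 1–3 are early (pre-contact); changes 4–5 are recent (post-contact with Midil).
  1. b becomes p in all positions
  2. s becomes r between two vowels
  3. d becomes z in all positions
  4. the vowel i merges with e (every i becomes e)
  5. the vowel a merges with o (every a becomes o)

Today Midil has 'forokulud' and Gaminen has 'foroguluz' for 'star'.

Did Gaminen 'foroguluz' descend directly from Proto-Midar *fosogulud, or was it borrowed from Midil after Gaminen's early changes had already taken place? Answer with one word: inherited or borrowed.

If inherited, *fosogulud would pass through all of Gaminen's changes:
Gaminen: *fosogulud
  fosogulud (rule 1 does not apply)
  fosogulud → forogulud   [rhotacism]
  forogulud → foroguluz   [unconditioned shift]
  foroguluz (rule 4 does not apply)
  foroguluz (rule 5 does not apply)
  giving Gaminen foroguluz.
If borrowed from Midil 'forokulud' after the early changes, it would undergo only the recent ones:
  rule 4 (vowel merger): no change (forokulud)
  rule 5 (vowel merger): no change (forokulud)
  ⇒ as a loan: forokulud
Gaminen 'foroguluz' matches the inherited outcome exactly, so it is an inherited cognate, not a loan.

inherited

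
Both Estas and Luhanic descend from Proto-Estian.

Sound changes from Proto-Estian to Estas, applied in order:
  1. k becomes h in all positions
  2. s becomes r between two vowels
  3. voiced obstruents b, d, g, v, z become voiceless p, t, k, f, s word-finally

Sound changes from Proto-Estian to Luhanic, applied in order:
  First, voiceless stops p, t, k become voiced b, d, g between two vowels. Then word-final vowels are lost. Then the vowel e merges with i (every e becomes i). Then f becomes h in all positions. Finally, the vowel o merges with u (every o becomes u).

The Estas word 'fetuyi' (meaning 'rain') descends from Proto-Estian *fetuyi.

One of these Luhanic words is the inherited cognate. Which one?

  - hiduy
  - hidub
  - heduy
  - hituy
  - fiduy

hiduy

Luhanic: start from *fetuyi.
  rule 1 (intervocalic voicing): fetuyi → feduyi
  rule 2 (apocope): feduyi → feduy
  rule 3 (vowel merger): feduy → fiduy
  rule 4 (unconditioned shift): fiduy → hiduy
  rule 5: no change — hiduy
  ⇒ Luhanic hiduy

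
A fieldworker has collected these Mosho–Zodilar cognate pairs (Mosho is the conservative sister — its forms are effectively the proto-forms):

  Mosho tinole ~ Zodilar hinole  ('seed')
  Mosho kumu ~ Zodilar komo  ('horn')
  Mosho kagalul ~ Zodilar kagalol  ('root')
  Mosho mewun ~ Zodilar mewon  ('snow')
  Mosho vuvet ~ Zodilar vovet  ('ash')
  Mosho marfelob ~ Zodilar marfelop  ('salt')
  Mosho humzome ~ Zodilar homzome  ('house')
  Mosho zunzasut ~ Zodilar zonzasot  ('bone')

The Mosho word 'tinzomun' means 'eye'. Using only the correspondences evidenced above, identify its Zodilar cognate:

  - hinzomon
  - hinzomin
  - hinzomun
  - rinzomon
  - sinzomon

hinzomon

tinole ~ hinole — Mosho t corresponds to Zodilar h word-initially before a front vowel.
mewun ~ mewon, zunzasut ~ zonzasot — Mosho u corresponds to Zodilar o after a consonant, before a nasal.
Applying these to Mosho 'tinzomun':
  tinzomun → hinzomun   (t→h word-initially before a front vowel)
  hinzomun → hinzomon   (u→o after a consonant, before a nasal)
So the Zodilar cognate is 'hinzomon'.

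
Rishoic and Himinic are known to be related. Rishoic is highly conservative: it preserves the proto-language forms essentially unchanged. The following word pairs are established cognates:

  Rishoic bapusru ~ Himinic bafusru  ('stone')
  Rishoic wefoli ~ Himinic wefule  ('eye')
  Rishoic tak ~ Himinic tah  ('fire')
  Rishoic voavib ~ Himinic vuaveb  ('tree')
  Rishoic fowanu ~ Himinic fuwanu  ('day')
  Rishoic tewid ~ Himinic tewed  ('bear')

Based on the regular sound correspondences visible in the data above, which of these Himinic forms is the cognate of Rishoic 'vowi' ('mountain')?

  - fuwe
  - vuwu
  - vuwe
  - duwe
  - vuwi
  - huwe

wefoli ~ wefule, fowanu ~ fuwanu — Rishoic o corresponds to Himinic u after a consonant, before a consonant other than r, m, n, p, b, f, v.
wefoli ~ wefule — Rishoic i corresponds to Himinic e word-finally.
Applying these to Rishoic 'vowi':
  vowi → vuwi   (o→u after a consonant, before a consonant other than r, m, n, p, b, f, v)
  vuwi → vuwe   (i→e word-finally)
So the Himinic cognate is 'vuwe'.

vuwe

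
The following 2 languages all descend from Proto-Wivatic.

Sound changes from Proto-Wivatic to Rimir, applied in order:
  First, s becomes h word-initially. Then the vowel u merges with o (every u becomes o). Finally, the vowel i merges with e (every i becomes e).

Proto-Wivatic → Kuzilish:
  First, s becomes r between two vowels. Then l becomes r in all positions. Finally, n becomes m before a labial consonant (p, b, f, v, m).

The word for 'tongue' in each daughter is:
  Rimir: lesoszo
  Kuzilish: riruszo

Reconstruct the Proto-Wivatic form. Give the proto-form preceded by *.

*lisuszo

Position 1: Rimir has l, Kuzilish has r. Rimir preserves l here (none of its changes turn any other segment into l), so the proto-segment is *l.
Position 4: Rimir has o, Kuzilish has u. Kuzilish preserves u here (none of its changes turn any other segment into u), so the proto-segment is *u.
Position 2: Rimir has e, Kuzilish has i. Kuzilish preserves i here (none of its changes turn any other segment into i), so the proto-segment is *i.
This points to *lisuszo. Verify forward in each daughter:
Rimir: *lisuszo > lisoszo > lesoszo  (by vowel merger, vowel merger)
Kuzilish: *lisuszo > liruszo > riruszo  (by rhotacism, unconditioned shift)
No other proto-form is consistent with every reflex, so the reconstruction is *lisuszo.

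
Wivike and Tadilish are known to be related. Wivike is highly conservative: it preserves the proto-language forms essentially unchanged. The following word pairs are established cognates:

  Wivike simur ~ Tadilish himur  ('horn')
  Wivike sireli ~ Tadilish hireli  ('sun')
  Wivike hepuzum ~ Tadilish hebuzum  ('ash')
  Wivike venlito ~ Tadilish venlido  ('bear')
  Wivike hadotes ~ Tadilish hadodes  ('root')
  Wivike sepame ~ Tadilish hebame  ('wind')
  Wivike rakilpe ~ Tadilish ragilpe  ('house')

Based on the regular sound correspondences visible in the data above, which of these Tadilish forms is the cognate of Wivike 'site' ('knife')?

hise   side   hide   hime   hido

simur ~ himur, sireli ~ hireli — Wivike s corresponds to Tadilish h word-initially before a front vowel.
hadotes ~ hadodes — Wivike t corresponds to Tadilish d between vowels (before a front vowel).
Applying these to Wivike 'site':
  site → hite   (s→h word-initially before a front vowel)
  hite → hide   (t→d between vowels (before a front vowel))
So the Tadilish cognate is 'hide'.

hide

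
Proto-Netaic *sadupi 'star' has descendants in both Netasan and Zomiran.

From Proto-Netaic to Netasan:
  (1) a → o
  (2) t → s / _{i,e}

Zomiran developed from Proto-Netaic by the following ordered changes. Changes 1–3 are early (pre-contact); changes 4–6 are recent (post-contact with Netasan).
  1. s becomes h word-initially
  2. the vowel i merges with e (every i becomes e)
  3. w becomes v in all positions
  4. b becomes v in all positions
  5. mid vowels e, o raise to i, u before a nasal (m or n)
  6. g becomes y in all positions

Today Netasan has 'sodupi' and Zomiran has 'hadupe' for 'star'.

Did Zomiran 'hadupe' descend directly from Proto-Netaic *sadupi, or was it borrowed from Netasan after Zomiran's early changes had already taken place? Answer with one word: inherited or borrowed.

inherited

If inherited, *sadupi would pass through all of Zomiran's changes:
Zomiran: *sadupi
  sadupi → hadupi   [debuccalisation]
  hadupi → hadupe   [vowel merger]
  hadupe (rule 3 does not apply)
  hadupe (rule 4 does not apply)
  hadupe (rule 5 does not apply)
  hadupe (rule 6 does not apply)
  giving Zomiran hadupe.
If borrowed from Netasan 'sodupi' after the early changes, it would undergo only the recent ones:
  rule 4 (unconditioned shift): no change (sodupi)
  rule 5 (pre-nasal raising): no change (sodupi)
  rule 6 (unconditioned shift): no change (sodupi)
  ⇒ as a loan: sodupi
Zomiran 'hadupe' matches the inherited outcome exactly, so it is an inherited cognate, not a loan.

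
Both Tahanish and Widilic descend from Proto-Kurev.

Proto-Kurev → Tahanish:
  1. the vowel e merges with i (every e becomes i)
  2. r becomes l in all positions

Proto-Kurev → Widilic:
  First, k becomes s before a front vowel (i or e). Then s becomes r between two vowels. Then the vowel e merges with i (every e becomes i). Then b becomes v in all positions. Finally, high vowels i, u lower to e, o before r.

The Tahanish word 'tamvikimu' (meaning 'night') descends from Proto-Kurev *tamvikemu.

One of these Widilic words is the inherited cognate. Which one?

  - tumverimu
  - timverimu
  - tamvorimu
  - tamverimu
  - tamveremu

Widilic: start from *tamvikemu.
  rule 1 (palatalisation): tamvikemu → tamvisemu
  rule 2 (rhotacism): tamvisemu → tamviremu
  rule 3 (vowel merger): tamviremu → tamvirimu
  rule 4: no change — tamvirimu
  rule 5 (pre-rhotic lowering): tamvirimu → tamverimu
  ⇒ Widilic tamverimu

tamverimu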